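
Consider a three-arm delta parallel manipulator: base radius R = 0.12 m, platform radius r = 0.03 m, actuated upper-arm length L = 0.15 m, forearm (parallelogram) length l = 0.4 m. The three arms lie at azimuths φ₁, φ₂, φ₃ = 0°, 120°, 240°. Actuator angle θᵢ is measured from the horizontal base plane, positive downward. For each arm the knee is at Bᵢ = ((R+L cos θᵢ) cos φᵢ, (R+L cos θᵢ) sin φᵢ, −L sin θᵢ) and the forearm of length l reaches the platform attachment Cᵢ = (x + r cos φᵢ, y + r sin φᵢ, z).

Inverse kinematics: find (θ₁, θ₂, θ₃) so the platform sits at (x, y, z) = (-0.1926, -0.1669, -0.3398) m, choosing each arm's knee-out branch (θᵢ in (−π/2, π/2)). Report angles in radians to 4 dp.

θ₁ = 1.3964, θ₂ = 0.9597, θ₃ = -0.3490

rotate P by −φ1: (-0.1926, -0.1669, -0.3398)
  A=0.2826, B=-0.3398, C=(l²−L²−A²−y'²−z²)/(2L)=-0.2856
  √(A²+B²)=0.4420;  θ1 = -0.8770+2.2734 ≈ 1.3964
rotate P by −φ2: (-0.0482, 0.2502, -0.3398)
  A cos θ + B sin θ = C:  0.1382·cos θ + -0.3398·sin θ = -0.1990
  θ2 = atan2(B,A) + arccos(C/0.3668) = 0.9597
arm 3 (φ=240.0°): x'=0.2408, y'=-0.0833
  A cos θ + B sin θ = C:  -0.1508·cos θ + -0.3398·sin θ = -0.0255
  γ=atan2(-0.3398,-0.1508)=-1.9886;  ψ=arccos(-0.0687)=1.6396;  θ3=γ+ψ≈-0.3490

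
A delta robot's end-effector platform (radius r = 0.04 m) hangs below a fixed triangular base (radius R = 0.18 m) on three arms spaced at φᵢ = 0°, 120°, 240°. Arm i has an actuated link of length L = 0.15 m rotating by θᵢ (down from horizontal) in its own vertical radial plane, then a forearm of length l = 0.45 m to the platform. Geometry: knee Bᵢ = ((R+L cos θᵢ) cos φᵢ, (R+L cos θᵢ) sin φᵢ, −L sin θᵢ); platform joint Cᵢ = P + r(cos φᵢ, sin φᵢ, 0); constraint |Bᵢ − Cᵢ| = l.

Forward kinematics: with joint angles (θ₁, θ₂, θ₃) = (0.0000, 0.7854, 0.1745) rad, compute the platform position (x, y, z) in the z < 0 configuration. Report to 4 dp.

(0.0711, -0.0824, -0.3845)

φ1=0.0°: virtual centre (0.2900, 0.0000, 0.0000), radius l
arm 2 at φ=120.0°: (R−r)+L cos θ2 = 0.2461;  O2 = (-0.1230, 0.2131, -0.1061)
φ3=240.0°: virtual centre (-0.1439, -0.2492, -0.0260), radius l
eliminate P² terms by subtracting sphere 1 from 2 and 3
[-0.8261 0.4262 -0.2121]·P = -0.0123;  [-0.8677 -0.4983 -0.0521]·P = -0.0006
Cramer: x(z) = 0.0082-0.1637z;  y(z) = -0.0130+0.1805z
quadratic in z: (1.0594)z²+(0.0876)z+(-0.1229)=0, √Δ=0.7270 → z ∈ {-0.3845, 0.3018}; z = -0.3845 (taking z<0)
x = 0.0711, y = -0.0824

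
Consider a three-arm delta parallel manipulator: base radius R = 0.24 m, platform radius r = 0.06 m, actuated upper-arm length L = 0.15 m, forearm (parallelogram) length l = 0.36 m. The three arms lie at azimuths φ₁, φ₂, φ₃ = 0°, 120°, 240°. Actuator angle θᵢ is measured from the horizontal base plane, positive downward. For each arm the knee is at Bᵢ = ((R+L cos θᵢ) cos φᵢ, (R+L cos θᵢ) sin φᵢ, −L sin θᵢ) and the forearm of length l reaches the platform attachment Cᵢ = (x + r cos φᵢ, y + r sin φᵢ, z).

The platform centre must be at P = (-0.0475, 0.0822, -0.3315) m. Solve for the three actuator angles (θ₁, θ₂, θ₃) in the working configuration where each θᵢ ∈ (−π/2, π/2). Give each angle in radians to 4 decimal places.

φ1=0.0° → target in arm frame (-0.0475, 0.0822)
  A cos θ + B sin θ = C:  0.2275·cos θ + -0.3315·sin θ = -0.2044
  θ1 = atan2(B,A) + arccos(C/0.4021) = 1.1346
rotate P by −φ2: (0.0949, 0.0000, -0.3315)
  e−x'=0.0851;  (l²−L²−(e−x')²−y'²−z²)/2L = -0.0334
  γ=atan2(-0.3315,0.0851)=-1.3196;  ψ=arccos(-0.0977)=1.6686;  θ2=γ+ψ≈0.3490
arm 3 (φ=240.0°): x'=-0.0474, y'=-0.0822
  A cos θ + B sin θ = C:  0.2274·cos θ + -0.3315·sin θ = -0.2043
  √(A²+B²)=0.4020;  θ3 = -0.9695+2.1038 ≈ 1.1343

θ₁ = 1.1346, θ₂ = 0.3490, θ₃ = 1.1343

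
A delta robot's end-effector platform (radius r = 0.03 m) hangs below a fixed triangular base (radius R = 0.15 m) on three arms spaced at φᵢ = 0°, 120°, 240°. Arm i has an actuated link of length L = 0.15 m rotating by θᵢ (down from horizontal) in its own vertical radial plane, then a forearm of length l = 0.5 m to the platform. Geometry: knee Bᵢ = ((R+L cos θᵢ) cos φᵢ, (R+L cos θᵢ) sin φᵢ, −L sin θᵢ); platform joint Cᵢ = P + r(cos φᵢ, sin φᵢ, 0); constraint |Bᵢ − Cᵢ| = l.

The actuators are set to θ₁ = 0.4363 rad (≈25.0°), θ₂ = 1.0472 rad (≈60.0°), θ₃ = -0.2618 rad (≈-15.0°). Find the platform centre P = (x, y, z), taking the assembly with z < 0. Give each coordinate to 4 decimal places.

arm 1 at φ=0.0°: (R−r)+L cos θ1 = 0.2559;  S1 = (0.2559, 0.0000, -0.0634)
φ2=120.0°: virtual centre (-0.0975, 0.1689, -0.1299), radius l
S3 = (0.2649·cos240.0°, 0.2649·sin240.0°, 0.0388) = (-0.1324, -0.2294, 0.0388)
subtract pairs → two planes through P
[-0.7069 0.3377 -0.1330]·P = -0.0146;  [-0.7768 -0.4588 0.2044]·P = 0.0021
det = 0.5867;  x = 0.0102+0.0137z,  y = -0.0220+0.4224z
quadratic in z: (1.1786)z²+(0.1015)z+(-0.1851)=0, √Δ=0.9397 → z ∈ {-0.4417, 0.3556}; z = -0.4417 (taking z<0)
x = 0.0042, y = -0.2085

(0.0042, -0.2085, -0.4417)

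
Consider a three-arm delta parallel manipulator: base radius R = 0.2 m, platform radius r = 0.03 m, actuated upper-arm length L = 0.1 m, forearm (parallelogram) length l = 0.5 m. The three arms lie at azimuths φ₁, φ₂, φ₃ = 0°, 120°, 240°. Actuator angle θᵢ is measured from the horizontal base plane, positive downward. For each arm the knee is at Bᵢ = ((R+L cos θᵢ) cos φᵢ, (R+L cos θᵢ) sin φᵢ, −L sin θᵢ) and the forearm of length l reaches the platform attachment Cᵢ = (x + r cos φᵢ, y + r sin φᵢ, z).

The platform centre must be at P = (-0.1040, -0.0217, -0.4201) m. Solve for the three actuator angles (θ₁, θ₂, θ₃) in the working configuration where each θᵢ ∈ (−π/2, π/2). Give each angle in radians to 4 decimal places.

φ1=0.0° → target in arm frame (-0.1040, -0.0217)
  A cos θ + B sin θ = C:  0.2740·cos θ + -0.4201·sin θ = -0.0602
  θ1 = atan2(B,A) + arccos(C/0.5016) = 0.6982
arm 2 (φ=120.0°): x'=0.0332, y'=0.1009
  e−x'=0.1368;  (l²−L²−(e−x')²−y'²−z²)/2L = 0.1731
  γ=atan2(-0.4201,0.1368)=-1.2560;  ψ=arccos(0.3918)=1.1682;  θ2=γ+ψ≈-0.0878
arm 3 (φ=240.0°): x'=0.0708, y'=-0.0792
  A cos θ + B sin θ = C:  0.0992·cos θ + -0.4201·sin θ = 0.2370
  √(A²+B²)=0.4317;  θ3 = -1.3389+0.9896 ≈ -0.3493

θ₁ = 0.6982, θ₂ = -0.0878, θ₃ = -0.3493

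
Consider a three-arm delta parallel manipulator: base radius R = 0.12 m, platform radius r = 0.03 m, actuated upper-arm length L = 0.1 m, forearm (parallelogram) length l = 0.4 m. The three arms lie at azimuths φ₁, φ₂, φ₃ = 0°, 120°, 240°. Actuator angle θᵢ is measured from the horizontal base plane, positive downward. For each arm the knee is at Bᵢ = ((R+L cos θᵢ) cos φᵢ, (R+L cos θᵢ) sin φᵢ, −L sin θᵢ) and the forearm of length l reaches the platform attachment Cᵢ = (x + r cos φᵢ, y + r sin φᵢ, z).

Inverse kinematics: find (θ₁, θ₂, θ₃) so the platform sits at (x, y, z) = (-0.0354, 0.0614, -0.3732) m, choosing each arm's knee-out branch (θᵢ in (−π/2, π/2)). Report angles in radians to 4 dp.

arm 1 (φ=0.0°): x'=-0.0354, y'=0.0614
  e−x'=0.1254;  (l²−L²−(e−x')²−y'²−z²)/2L = -0.0439
  γ=atan2(-0.3732,0.1254)=-1.2466;  ψ=arccos(-0.1114)=1.6824;  θ1=γ+ψ≈0.4358
arm 2 (φ=120.0°): x'=0.0709, y'=0.0000
  e−x'=0.0191;  (l²−L²−(e−x')²−y'²−z²)/2L = 0.0518
  θ2 = atan2(B,A) + arccos(C/0.3737) = -0.0878
φ3=240.0° → target in arm frame (-0.0355, -0.0614)
  A cos θ + B sin θ = C:  0.1255·cos θ + -0.3732·sin θ = -0.0439
  γ=atan2(-0.3732,0.1255)=-1.2465;  ψ=arccos(-0.1116)=1.6826;  θ3=γ+ψ≈0.4362

θ₁ = 0.4358, θ₂ = -0.0878, θ₃ = 0.4362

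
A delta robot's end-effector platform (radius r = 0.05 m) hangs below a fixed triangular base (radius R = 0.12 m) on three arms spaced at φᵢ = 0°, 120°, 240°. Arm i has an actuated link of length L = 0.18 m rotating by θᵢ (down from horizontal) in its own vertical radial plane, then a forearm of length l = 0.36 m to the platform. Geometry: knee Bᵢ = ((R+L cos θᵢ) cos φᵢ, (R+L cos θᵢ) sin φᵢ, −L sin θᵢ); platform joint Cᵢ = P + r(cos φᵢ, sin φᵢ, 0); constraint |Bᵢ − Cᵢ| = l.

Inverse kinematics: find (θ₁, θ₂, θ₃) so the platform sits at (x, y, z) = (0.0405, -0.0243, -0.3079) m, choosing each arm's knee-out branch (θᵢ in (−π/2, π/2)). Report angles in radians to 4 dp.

φ1=0.0° → target in arm frame (0.0405, -0.0243)
  A cos θ + B sin θ = C:  0.0295·cos θ + -0.3079·sin θ = 0.0026
  γ=atan2(-0.3079,0.0295)=-1.4753;  ψ=arccos(0.0084)=1.5624;  θ1=γ+ψ≈0.0871
φ2=120.0° → target in arm frame (-0.0413, -0.0229)
  A=0.1113, B=-0.3079, C=(l²−L²−A²−y'²−z²)/(2L)=-0.0292
  γ=atan2(-0.3079,0.1113)=-1.2239;  ψ=arccos(-0.0892)=1.6601;  θ2=γ+ψ≈0.4362
arm 3 (φ=240.0°): x'=0.0008, y'=0.0472
  A cos θ + B sin θ = C:  0.0692·cos θ + -0.3079·sin θ = -0.0128
  θ3 = atan2(B,A) + arccos(C/0.3156) = 0.2618

θ₁ = 0.0871, θ₂ = 0.4362, θ₃ = 0.2618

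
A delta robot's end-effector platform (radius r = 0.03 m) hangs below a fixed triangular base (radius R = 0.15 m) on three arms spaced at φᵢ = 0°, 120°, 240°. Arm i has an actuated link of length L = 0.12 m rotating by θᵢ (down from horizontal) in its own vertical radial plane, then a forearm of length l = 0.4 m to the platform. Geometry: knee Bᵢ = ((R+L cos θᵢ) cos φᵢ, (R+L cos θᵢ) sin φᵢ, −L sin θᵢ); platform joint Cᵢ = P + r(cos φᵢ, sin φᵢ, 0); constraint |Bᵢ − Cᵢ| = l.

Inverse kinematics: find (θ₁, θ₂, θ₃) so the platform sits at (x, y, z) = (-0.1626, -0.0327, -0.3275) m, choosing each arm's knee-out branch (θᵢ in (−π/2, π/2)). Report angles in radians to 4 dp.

θ₁ = 1.1346, θ₂ = 0.0875, θ₃ = -0.2617

φ1=0.0° → target in arm frame (-0.1626, -0.0327)
  e−x'=0.2826;  (l²−L²−(e−x')²−y'²−z²)/2L = -0.1775
  γ=atan2(-0.3275,0.2826)=-0.8589;  ψ=arccos(-0.4102)=1.9935;  θ1=γ+ψ≈1.1346
arm 2 (φ=120.0°): x'=0.0530, y'=0.1572
  A=0.0670, B=-0.3275, C=(l²−L²−A²−y'²−z²)/(2L)=0.0381
  γ=atan2(-0.3275,0.0670)=-1.3689;  ψ=arccos(0.1141)=1.4565;  θ2=γ+ψ≈0.0875
arm 3 (φ=240.0°): x'=0.1096, y'=-0.1245
  A=0.0104, B=-0.3275, C=(l²−L²−A²−y'²−z²)/(2L)=0.0948
  γ=atan2(-0.3275,0.0104)=-1.5391;  ψ=arccos(0.2892)=1.2774;  θ3=γ+ψ≈-0.2617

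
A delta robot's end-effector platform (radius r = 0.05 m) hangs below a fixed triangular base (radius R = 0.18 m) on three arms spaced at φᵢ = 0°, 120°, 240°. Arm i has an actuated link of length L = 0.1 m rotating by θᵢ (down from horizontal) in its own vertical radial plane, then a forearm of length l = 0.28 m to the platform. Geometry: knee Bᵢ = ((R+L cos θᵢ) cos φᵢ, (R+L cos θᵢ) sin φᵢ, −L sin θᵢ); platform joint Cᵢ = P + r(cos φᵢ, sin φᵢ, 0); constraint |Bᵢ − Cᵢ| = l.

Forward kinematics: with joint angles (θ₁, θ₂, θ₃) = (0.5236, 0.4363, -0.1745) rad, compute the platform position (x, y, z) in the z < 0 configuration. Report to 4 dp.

(-0.0244, -0.0314, -0.1890)

arm 1 at φ=0.0°: ρ1 = 0.2166;  S1 = (0.2166, 0.0000, -0.0500)
φ2=120.0°: virtual centre (-0.1103, 0.1911, -0.0423), radius l
φ3=240.0°: virtual centre (-0.1142, -0.1979, 0.0174), radius l
eliminate P² terms by subtracting sphere 1 from 2 and 3
linear system: -0.6538x+0.3821y = 0.0010−0.0155z; -0.6617x+-0.3957y = 0.0031−0.1347z
det = 0.5116;  x = -0.0031+0.1126z,  y = -0.0026+0.1522z
sphere 1 gives Az²+Bz+C=0 with A=1.0358, B=0.0497, C=-0.0276;  B²−4AC=0.1169;  roots -0.1890, 0.1410;  negative root z = -0.1890
x = -0.0244, y = -0.0314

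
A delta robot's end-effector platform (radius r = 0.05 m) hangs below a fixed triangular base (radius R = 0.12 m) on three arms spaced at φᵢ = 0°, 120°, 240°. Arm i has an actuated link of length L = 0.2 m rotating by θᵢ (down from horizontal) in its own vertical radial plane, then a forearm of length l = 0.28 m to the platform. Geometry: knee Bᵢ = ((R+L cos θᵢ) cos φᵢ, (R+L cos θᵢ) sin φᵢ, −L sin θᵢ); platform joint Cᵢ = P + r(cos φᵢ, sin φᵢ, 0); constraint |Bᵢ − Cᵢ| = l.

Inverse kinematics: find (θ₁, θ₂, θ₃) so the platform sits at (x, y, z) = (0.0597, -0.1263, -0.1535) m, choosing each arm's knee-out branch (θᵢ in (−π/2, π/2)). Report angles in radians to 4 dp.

rotate P by −φ1: (0.0597, -0.1263, -0.1535)
  A=0.0103, B=-0.1535, C=(l²−L²−A²−y'²−z²)/(2L)=-0.0031
  θ1 = atan2(B,A) + arccos(C/0.1538) = 0.0868
arm 2 (φ=120.0°): x'=-0.1392, y'=0.0114
  e−x'=0.2092;  (l²−L²−(e−x')²−y'²−z²)/2L = -0.0727
  γ=atan2(-0.1535,0.2092)=-0.6330;  ψ=arccos(-0.2801)=1.8547;  θ2=γ+ψ≈1.2217
arm 3 (φ=240.0°): x'=0.0795, y'=0.1149
  e−x'=-0.0095;  (l²−L²−(e−x')²−y'²−z²)/2L = 0.0039
  √(A²+B²)=0.1538;  θ3 = -1.6328+1.5455 ≈ -0.0873

θ₁ = 0.0868, θ₂ = 1.2217, θ₃ = -0.0873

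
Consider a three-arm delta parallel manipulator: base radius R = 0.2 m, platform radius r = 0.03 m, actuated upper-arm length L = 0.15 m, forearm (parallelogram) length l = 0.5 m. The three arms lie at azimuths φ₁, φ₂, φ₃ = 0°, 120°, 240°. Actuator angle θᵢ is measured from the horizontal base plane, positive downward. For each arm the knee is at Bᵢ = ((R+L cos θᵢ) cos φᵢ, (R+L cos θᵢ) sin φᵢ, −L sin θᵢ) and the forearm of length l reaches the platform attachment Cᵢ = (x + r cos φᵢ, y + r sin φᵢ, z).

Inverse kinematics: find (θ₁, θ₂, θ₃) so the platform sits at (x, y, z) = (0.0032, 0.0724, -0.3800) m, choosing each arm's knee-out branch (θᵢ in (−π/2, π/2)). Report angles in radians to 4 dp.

arm 1 (φ=0.0°): x'=0.0032, y'=0.0724
  e−x'=0.1668;  (l²−L²−(e−x')²−y'²−z²)/2L = 0.1668
  θ1 = atan2(B,A) + arccos(C/0.4150) = 0.0000
rotate P by −φ2: (0.0611, -0.0390, -0.3800)
  A cos θ + B sin θ = C:  0.1089·cos θ + -0.3800·sin θ = 0.2324
  θ2 = atan2(B,A) + arccos(C/0.3953) = -0.3494
arm 3 (φ=240.0°): x'=-0.0643, y'=-0.0334
  A cos θ + B sin θ = C:  0.2343·cos θ + -0.3800·sin θ = 0.0903
  γ=atan2(-0.3800,0.2343)=-1.0183;  ψ=arccos(0.2022)=1.3671;  θ3=γ+ψ≈0.3489

θ₁ = 0.0000, θ₂ = -0.3494, θ₃ = 0.3489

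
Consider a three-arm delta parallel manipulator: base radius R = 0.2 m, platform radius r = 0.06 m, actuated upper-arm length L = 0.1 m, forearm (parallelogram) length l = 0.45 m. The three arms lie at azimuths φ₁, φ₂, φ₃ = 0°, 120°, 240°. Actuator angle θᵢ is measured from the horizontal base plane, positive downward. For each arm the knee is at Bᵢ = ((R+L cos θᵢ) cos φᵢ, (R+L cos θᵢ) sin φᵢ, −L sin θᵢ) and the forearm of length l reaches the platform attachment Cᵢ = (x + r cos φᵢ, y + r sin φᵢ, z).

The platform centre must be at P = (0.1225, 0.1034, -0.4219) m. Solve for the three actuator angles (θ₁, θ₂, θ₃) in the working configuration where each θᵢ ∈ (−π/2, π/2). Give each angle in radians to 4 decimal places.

rotate P by −φ1: (0.1225, 0.1034, -0.4219)
  e−x'=0.0175;  (l²−L²−(e−x')²−y'²−z²)/2L = 0.0175
  γ=atan2(-0.4219,0.0175)=-1.5293;  ψ=arccos(0.0415)=1.5293;  θ1=γ+ψ≈0.0000
arm 2 (φ=120.0°): x'=0.0283, y'=-0.1578
  e−x'=0.1117;  (l²−L²−(e−x')²−y'²−z²)/2L = -0.1144
  γ=atan2(-0.4219,0.1117)=-1.3120;  ψ=arccos(-0.2621)=1.8359;  θ2=γ+ψ≈0.5240
arm 3 (φ=240.0°): x'=-0.1508, y'=0.0544
  A cos θ + B sin θ = C:  0.2908·cos θ + -0.4219·sin θ = -0.3651
  θ3 = atan2(B,A) + arccos(C/0.5124) = 1.3966

θ₁ = 0.0000, θ₂ = 0.5240, θ₃ = 1.3966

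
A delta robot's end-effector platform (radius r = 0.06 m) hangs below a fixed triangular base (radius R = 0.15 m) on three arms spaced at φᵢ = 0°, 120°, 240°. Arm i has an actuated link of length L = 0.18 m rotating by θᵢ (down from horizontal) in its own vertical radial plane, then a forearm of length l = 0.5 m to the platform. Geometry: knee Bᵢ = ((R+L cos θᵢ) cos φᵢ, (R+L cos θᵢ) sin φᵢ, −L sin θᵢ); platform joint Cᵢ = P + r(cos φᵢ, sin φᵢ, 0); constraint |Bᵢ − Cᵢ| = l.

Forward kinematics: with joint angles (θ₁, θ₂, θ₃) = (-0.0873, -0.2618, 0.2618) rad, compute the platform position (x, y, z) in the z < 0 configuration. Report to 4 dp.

φ1=0.0°: virtual centre (0.2693, 0.0000, 0.0157), radius l
O2 = (0.2639·cos120.0°, 0.2639·sin120.0°, 0.0466) = (-0.1319, 0.2285, 0.0466)
O3 = (0.2639·cos240.0°, 0.2639·sin240.0°, -0.0466) = (-0.1319, -0.2285, -0.0466)
|O₂|²−|O₁|² = -0.0010;  |O₃|²−|O₁|² = -0.0010
linear system: -0.8025x+0.4570y = -0.0010−0.0618z; -0.8025x+-0.4570y = -0.0010−-0.1246z
det = 0.7335;  x = 0.0012+-0.0391z,  y = 0.0000+-0.2039z
quadratic in z: (1.0431)z²+(-0.0104)z+(-0.1779)=0, √Δ=0.8616 → z ∈ {-0.4080, 0.4180}; z = -0.4080 (taking z<0)
x = 0.0172, y = 0.0832

(0.0172, 0.0832, -0.4080)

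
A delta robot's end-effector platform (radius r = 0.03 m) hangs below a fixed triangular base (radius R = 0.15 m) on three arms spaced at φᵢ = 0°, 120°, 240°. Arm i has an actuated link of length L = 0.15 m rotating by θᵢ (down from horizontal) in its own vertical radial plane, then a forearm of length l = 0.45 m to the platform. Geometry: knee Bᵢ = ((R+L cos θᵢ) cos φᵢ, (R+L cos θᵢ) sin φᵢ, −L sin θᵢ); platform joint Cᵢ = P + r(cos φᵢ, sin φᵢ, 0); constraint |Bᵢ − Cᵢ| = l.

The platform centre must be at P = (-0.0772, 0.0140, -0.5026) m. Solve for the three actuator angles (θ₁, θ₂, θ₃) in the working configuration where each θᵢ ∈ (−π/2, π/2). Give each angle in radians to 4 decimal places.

arm 1 (φ=0.0°): x'=-0.0772, y'=0.0140
  e−x'=0.1972;  (l²−L²−(e−x')²−y'²−z²)/2L = -0.3723
  θ1 = atan2(B,A) + arccos(C/0.5399) = 1.1348
arm 2 (φ=120.0°): x'=0.0507, y'=0.0599
  A=0.0693, B=-0.5026, C=(l²−L²−A²−y'²−z²)/(2L)=-0.2700
  √(A²+B²)=0.5074;  θ2 = -1.4338+2.1319 ≈ 0.6981
φ3=240.0° → target in arm frame (0.0265, -0.0739)
  A=0.0935, B=-0.5026, C=(l²−L²−A²−y'²−z²)/(2L)=-0.2894
  √(A²+B²)=0.5112;  θ3 = -1.3868+2.1725 ≈ 0.7856

θ₁ = 1.1348, θ₂ = 0.6981, θ₃ = 0.7856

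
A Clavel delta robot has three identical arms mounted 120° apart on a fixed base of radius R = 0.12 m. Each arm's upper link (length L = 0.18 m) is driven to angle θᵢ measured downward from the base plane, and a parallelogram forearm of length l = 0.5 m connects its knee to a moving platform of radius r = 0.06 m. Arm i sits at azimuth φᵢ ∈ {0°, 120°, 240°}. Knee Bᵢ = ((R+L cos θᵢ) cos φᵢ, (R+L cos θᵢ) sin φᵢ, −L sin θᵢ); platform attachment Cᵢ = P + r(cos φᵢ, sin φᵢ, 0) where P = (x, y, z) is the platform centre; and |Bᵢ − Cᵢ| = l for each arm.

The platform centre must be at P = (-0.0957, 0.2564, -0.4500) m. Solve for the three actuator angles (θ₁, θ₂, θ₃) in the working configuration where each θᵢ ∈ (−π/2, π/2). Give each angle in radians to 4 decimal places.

rotate P by −φ1: (-0.0957, 0.2564, -0.4500)
  e−x'=0.1557;  (l²−L²−(e−x')²−y'²−z²)/2L = -0.2080
  √(A²+B²)=0.4762;  θ1 = -1.2377+2.0229 ≈ 0.7852
rotate P by −φ2: (0.2699, -0.0453, -0.4500)
  e−x'=-0.2099;  (l²−L²−(e−x')²−y'²−z²)/2L = -0.0861
  √(A²+B²)=0.4965;  θ2 = -2.0072+1.7452 ≈ -0.2621
φ3=240.0° → target in arm frame (-0.1742, -0.2111)
  A cos θ + B sin θ = C:  0.2342·cos θ + -0.4500·sin θ = -0.2342
  √(A²+B²)=0.5073;  θ3 = -1.0909+2.0506 ≈ 0.9597

θ₁ = 0.7852, θ₂ = -0.2621, θ₃ = 0.9597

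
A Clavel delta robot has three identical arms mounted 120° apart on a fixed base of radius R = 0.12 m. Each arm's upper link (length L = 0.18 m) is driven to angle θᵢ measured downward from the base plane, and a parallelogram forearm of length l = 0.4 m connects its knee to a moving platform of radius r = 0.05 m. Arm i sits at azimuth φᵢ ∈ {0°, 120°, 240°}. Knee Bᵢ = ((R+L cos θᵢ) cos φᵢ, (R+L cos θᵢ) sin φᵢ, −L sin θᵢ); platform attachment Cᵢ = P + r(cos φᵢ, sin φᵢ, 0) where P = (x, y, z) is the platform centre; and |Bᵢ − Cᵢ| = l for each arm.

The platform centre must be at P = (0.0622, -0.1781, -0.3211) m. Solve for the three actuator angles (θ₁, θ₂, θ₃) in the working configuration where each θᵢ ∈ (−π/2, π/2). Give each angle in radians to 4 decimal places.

rotate P by −φ1: (0.0622, -0.1781, -0.3211)
  A cos θ + B sin θ = C:  0.0078·cos θ + -0.3211·sin θ = -0.0202
  γ=atan2(-0.3211,0.0078)=-1.5465;  ψ=arccos(-0.0630)=1.6338;  θ1=γ+ψ≈0.0873
rotate P by −φ2: (-0.1853, 0.0352, -0.3211)
  A=0.2553, B=-0.3211, C=(l²−L²−A²−y'²−z²)/(2L)=-0.1165
  √(A²+B²)=0.4102;  θ2 = -0.8990+1.8587 ≈ 0.9598
arm 3 (φ=240.0°): x'=0.1231, y'=0.1429
  e−x'=-0.0531;  (l²−L²−(e−x')²−y'²−z²)/2L = 0.0035
  γ=atan2(-0.3211,-0.0531)=-1.7348;  ψ=arccos(0.0106)=1.5602;  θ3=γ+ψ≈-0.1746

θ₁ = 0.0873, θ₂ = 0.9598, θ₃ = -0.1746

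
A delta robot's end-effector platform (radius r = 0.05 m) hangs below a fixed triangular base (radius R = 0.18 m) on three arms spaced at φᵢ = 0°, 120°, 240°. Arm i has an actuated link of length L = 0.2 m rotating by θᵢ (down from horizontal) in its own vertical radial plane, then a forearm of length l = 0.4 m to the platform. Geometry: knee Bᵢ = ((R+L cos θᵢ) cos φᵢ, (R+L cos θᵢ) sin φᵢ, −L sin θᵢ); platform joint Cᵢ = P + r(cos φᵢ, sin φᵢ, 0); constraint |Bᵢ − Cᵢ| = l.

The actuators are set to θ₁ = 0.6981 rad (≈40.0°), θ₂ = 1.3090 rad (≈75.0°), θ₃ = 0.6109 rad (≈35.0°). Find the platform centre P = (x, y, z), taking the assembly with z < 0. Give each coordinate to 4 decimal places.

(0.0573, -0.1258, -0.4337)

φ1=0.0°: virtual centre (0.2832, 0.0000, -0.1286), radius l
O2 = (0.1818·cos120.0°, 0.1818·sin120.0°, -0.1932) = (-0.0909, 0.1574, -0.1932)
O3 = (0.2938·cos240.0°, 0.2938·sin240.0°, -0.1147) = (-0.1469, -0.2545, -0.1147)
subtract pairs → two planes through P
linear system: -0.7482x+0.3148y = -0.0264−-0.1293z; -0.8603x+-0.5089y = 0.0028−0.0277z
det = 0.6516;  x = 0.0193+-0.0876z,  y = -0.0380+0.2024z
quadratic in z: (1.0486)z²+(0.2880)z+(-0.0724)=0, √Δ=0.6217 → z ∈ {-0.4337, 0.1591}; z = -0.4337 (taking z<0)
x = 0.0573, y = -0.1258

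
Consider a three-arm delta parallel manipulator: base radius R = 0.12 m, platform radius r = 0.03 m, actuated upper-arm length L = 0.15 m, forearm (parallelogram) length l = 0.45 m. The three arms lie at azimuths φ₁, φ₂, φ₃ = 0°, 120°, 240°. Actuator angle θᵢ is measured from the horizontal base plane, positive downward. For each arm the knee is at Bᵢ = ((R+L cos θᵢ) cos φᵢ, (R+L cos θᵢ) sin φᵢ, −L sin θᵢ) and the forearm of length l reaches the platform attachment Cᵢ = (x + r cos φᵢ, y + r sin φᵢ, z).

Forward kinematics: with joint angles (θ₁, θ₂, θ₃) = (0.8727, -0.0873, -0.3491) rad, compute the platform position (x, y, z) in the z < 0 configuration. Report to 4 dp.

O1 = (0.1864·cos0.0°, 0.1864·sin0.0°, -0.1149) = (0.1864, 0.0000, -0.1149)
O2 = (0.2394·cos120.0°, 0.2394·sin120.0°, 0.0131) = (-0.1197, 0.2074, 0.0131)
arm 3 at φ=240.0°: (R−r)+L cos θ3 = 0.2310;  O3 = (-0.1155, -0.2000, 0.0513)
eliminate P² terms by subtracting sphere 1 from 2 and 3
[-0.6123 0.4147 0.2560]·P = 0.0095;  [-0.6038 -0.4000 0.3324]·P = 0.0080
det = 0.4953;  x = -0.0144+0.4851z,  y = 0.0017+0.0989z
sphere 1 gives Az²+Bz+C=0 with A=1.2451, B=0.0353, C=-0.1490;  B²−4AC=0.7431;  roots -0.3604, 0.3320;  negative root z = -0.3604
x = -0.1892, y = -0.0339

(-0.1892, -0.0339, -0.3604)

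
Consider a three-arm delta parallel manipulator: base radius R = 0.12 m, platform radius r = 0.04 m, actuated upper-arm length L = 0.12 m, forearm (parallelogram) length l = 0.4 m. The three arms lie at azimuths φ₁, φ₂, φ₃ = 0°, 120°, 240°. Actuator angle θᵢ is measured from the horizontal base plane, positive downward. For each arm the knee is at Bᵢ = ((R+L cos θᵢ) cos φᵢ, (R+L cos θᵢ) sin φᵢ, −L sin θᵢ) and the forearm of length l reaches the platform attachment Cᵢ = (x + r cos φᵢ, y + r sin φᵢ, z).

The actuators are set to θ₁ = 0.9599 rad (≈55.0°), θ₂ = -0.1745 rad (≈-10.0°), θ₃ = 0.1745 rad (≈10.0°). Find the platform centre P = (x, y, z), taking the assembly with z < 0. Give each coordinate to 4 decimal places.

(-0.1561, 0.0429, -0.3536)

S1 = (0.1488·cos0.0°, 0.1488·sin0.0°, -0.0983) = (0.1488, 0.0000, -0.0983)
S2 = (0.1982·cos120.0°, 0.1982·sin120.0°, 0.0208) = (-0.0991, 0.1716, 0.0208)
S3 = (0.1982·cos240.0°, 0.1982·sin240.0°, -0.0208) = (-0.0991, -0.1716, -0.0208)
eliminate P² terms by subtracting sphere 1 from 2 and 3
plane₁₂: -0.4958x+0.3433y+0.2383z = 0.0079
Cramer: x(z) = -0.0159+0.3965z;  y(z) = 0.0000-0.1214z
quadratic in z: (1.1719)z²+(0.0659)z+(-0.1232)=0, √Δ=0.7628 → z ∈ {-0.3536, 0.2973}; z = -0.3536 (taking z<0)
x = -0.1561, y = 0.0429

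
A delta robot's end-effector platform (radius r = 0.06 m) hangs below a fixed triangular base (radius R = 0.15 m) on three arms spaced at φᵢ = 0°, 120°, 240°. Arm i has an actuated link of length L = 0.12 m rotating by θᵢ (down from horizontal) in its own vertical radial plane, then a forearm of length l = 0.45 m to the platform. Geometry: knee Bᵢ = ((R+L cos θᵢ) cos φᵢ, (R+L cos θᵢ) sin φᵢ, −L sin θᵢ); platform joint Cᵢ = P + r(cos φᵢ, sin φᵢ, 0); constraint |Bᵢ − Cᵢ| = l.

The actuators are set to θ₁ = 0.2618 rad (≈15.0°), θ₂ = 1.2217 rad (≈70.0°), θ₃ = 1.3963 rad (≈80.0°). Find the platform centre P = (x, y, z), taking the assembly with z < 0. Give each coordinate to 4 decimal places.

(0.1816, 0.0298, -0.4794)

φ1=0.0°: virtual centre (0.2059, 0.0000, -0.0311), radius l
φ2=120.0°: virtual centre (-0.0655, 0.1135, -0.1128), radius l
O3 = (0.1108·cos240.0°, 0.1108·sin240.0°, -0.1182) = (-0.0554, -0.0960, -0.1182)
|O₂|²−|O₁|² = -0.0135;  |O₃|²−|O₁|² = -0.0171
plane₁₂: -0.5429x+0.2270y+-0.1634z = -0.0135
det = 0.2228;  x = 0.0290+-0.3182z,  y = 0.0101+-0.0412z
quadratic in z: (1.1030)z²+(0.1739)z+(-0.1702)=0, √Δ=0.8837 → z ∈ {-0.4794, 0.3218}; z = -0.4794 (taking z<0)
x = 0.1816, y = 0.0298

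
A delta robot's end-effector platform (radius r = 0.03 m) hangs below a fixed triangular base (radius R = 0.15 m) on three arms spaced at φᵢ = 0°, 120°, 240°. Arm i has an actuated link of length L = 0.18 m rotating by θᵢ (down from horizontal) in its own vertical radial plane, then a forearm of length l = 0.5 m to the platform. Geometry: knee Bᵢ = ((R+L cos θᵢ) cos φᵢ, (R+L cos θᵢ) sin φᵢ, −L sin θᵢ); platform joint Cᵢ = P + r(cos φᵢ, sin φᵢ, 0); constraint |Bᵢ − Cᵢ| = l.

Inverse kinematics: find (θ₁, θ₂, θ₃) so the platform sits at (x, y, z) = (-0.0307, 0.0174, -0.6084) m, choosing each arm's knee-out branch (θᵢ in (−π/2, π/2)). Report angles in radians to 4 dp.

φ1=0.0° → target in arm frame (-0.0307, 0.0174)
  A=0.1507, B=-0.6084, C=(l²−L²−A²−y'²−z²)/(2L)=-0.4877
  √(A²+B²)=0.6268;  θ1 = -1.3280+2.4624 ≈ 1.1344
arm 2 (φ=120.0°): x'=0.0304, y'=0.0179
  A=0.0896, B=-0.6084, C=(l²−L²−A²−y'²−z²)/(2L)=-0.4469
  θ2 = atan2(B,A) + arccos(C/0.6150) = 0.9598
φ3=240.0° → target in arm frame (0.0003, -0.0353)
  e−x'=0.1197;  (l²−L²−(e−x')²−y'²−z²)/2L = -0.4670
  √(A²+B²)=0.6201;  θ3 = -1.3765+2.4237 ≈ 1.0472

θ₁ = 1.1344, θ₂ = 0.9598, θ₃ = 1.0472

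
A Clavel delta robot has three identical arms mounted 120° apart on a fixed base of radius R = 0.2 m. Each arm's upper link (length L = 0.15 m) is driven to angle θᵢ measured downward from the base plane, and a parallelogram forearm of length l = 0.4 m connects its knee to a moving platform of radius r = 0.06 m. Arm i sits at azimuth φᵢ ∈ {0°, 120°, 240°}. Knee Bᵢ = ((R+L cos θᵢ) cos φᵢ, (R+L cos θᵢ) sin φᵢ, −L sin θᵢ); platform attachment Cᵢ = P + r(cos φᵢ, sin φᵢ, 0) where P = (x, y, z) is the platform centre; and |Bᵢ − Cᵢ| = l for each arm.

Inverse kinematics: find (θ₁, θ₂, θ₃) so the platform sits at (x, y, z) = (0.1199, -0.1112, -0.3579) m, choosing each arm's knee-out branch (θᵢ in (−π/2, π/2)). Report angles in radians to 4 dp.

φ1=0.0° → target in arm frame (0.1199, -0.1112)
  e−x'=0.0201;  (l²−L²−(e−x')²−y'²−z²)/2L = -0.0112
  γ=atan2(-0.3579,0.0201)=-1.5147;  ψ=arccos(-0.0313)=1.6021;  θ1=γ+ψ≈0.0874
arm 2 (φ=120.0°): x'=-0.1563, y'=-0.0482
  e−x'=0.2963;  (l²−L²−(e−x')²−y'²−z²)/2L = -0.2689
  γ=atan2(-0.3579,0.2963)=-0.8794;  ψ=arccos(-0.5789)=2.1881;  θ2=γ+ψ≈1.3088
arm 3 (φ=240.0°): x'=0.0364, y'=0.1594
  A=0.1036, B=-0.3579, C=(l²−L²−A²−y'²−z²)/(2L)=-0.0892
  γ=atan2(-0.3579,0.1036)=-1.2889;  ψ=arccos(-0.2394)=1.8125;  θ3=γ+ψ≈0.5236

θ₁ = 0.0874, θ₂ = 1.3088, θ₃ = 0.5236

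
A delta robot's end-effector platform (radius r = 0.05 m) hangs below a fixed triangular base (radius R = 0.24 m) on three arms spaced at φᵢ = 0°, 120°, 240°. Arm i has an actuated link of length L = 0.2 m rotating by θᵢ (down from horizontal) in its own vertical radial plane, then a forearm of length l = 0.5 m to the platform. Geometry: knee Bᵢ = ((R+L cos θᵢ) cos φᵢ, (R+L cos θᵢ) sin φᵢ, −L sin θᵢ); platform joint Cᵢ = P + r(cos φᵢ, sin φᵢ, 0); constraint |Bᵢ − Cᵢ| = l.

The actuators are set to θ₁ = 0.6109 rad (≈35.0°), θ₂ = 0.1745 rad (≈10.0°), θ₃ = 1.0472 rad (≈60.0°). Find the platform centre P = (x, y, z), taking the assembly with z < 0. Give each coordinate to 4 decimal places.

(0.0074, 0.1378, -0.4479)

S1 = (0.3538·cos0.0°, 0.3538·sin0.0°, -0.1147) = (0.3538, 0.0000, -0.1147)
φ2=120.0°: virtual centre (-0.1935, 0.3351, -0.0347), radius l
S3 = (0.2900·cos240.0°, 0.2900·sin240.0°, -0.1732) = (-0.1450, -0.2511, -0.1732)
subtract pairs → two planes through P
linear system: -1.0946x+0.6702y = 0.0126−0.1600z; -0.9977x+-0.5023y = -0.0243−-0.1170z
det = 1.2185;  x = 0.0082+0.0016z,  y = 0.0321+-0.2361z
quadratic in z: (1.0557)z²+(0.2132)z+(-0.1163)=0, √Δ=0.7326 → z ∈ {-0.4479, 0.2460}; z = -0.4479 (taking z<0)
x = 0.0074, y = 0.1378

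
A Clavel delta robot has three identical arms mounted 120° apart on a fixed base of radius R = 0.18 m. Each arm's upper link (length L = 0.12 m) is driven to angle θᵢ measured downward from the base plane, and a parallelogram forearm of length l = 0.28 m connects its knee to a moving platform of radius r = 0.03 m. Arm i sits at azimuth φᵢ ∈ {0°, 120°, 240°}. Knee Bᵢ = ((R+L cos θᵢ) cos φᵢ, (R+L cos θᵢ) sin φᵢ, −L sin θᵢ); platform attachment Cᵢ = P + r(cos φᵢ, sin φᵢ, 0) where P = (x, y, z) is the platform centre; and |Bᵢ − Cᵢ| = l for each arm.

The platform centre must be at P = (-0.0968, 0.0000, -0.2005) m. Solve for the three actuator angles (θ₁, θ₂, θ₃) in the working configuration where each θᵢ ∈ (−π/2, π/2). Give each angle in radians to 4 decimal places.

θ₁ = 1.3964, θ₂ = 0.3492, θ₃ = 0.3492

rotate P by −φ1: (-0.0968, 0.0000, -0.2005)
  A=0.2468, B=-0.2005, C=(l²−L²−A²−y'²−z²)/(2L)=-0.1546
  γ=atan2(-0.2005,0.2468)=-0.6823;  ψ=arccos(-0.4863)=2.0786;  θ1=γ+ψ≈1.3964
rotate P by −φ2: (0.0484, 0.0838, -0.2005)
  A cos θ + B sin θ = C:  0.1016·cos θ + -0.2005·sin θ = 0.0269
  θ2 = atan2(B,A) + arccos(C/0.2248) = 0.3492
arm 3 (φ=240.0°): x'=0.0484, y'=-0.0838
  A=0.1016, B=-0.2005, C=(l²−L²−A²−y'²−z²)/(2L)=0.0269
  √(A²+B²)=0.2248;  θ3 = -1.1018+1.4510 ≈ 0.3492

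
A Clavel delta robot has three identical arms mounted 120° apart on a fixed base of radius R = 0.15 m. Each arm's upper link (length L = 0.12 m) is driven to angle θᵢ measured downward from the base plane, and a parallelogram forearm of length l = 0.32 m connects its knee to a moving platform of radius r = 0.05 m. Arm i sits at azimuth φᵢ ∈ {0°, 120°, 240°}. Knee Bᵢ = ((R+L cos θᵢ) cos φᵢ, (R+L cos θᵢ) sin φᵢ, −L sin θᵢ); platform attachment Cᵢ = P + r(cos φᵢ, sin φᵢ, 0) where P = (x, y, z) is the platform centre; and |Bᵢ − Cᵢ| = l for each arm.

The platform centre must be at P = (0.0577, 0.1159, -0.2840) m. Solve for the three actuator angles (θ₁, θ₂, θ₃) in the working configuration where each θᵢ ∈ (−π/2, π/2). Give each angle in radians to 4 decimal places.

θ₁ = 0.2624, θ₂ = 0.1747, θ₃ = 1.2221

arm 1 (φ=0.0°): x'=0.0577, y'=0.1159
  e−x'=0.0423;  (l²−L²−(e−x')²−y'²−z²)/2L = -0.0328
  θ1 = atan2(B,A) + arccos(C/0.2871) = 0.2624
arm 2 (φ=120.0°): x'=0.0715, y'=-0.1079
  e−x'=0.0285;  (l²−L²−(e−x')²−y'²−z²)/2L = -0.0213
  √(A²+B²)=0.2854;  θ2 = -1.4709+1.6455 ≈ 0.1747
φ3=240.0° → target in arm frame (-0.1292, -0.0080)
  e−x'=0.2292;  (l²−L²−(e−x')²−y'²−z²)/2L = -0.1886
  γ=atan2(-0.2840,0.2292)=-0.8917;  ψ=arccos(-0.5167)=2.1138;  θ3=γ+ψ≈1.2221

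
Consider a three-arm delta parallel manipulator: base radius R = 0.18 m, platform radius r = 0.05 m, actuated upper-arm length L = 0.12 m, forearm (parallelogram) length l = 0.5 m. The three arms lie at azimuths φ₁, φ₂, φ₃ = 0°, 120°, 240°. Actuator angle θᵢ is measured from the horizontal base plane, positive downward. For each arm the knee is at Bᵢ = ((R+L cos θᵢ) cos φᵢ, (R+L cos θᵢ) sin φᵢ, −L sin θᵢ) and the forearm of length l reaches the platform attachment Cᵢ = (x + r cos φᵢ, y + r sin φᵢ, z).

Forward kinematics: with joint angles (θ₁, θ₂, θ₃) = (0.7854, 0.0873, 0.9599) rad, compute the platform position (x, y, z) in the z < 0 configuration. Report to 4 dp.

O1 = (0.2149·cos0.0°, 0.2149·sin0.0°, -0.0849) = (0.2149, 0.0000, -0.0849)
O2 = (0.2495·cos120.0°, 0.2495·sin120.0°, -0.0105) = (-0.1248, 0.2161, -0.0105)
φ3=240.0°: virtual centre (-0.0994, -0.1722, -0.0983), radius l
subtract pairs → two planes through P
[-0.6792 0.4322 0.1488]·P = 0.0090;  [-0.6285 -0.3444 -0.0269]·P = -0.0042
det = 0.5056;  x = -0.0026+0.0784z,  y = 0.0168+-0.2211z
quadratic in z: (1.0550)z²+(0.1282)z+(-0.1952)=0, √Δ=0.9167 → z ∈ {-0.4952, 0.3737}; z = -0.4952 (taking z<0)
x = -0.0414, y = 0.1263

(-0.0414, 0.1263, -0.4952)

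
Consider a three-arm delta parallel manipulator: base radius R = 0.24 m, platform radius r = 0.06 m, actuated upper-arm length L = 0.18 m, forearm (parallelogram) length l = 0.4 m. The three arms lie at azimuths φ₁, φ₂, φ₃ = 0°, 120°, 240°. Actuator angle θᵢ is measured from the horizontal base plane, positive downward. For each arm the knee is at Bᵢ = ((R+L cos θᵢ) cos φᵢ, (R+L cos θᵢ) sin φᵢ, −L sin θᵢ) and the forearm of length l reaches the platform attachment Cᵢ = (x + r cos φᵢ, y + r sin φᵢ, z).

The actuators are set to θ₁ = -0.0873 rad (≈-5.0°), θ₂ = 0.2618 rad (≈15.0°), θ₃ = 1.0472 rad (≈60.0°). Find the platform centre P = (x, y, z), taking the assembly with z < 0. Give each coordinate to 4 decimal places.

φ1=0.0°: virtual centre (0.3593, 0.0000, 0.0157), radius l
centre 2 = (0.3539·cos120.0°, 0.3539·sin120.0°, -0.0466) = (-0.1769, 0.3065, -0.0466)
arm 3 at φ=240.0°: ρ3 = 0.2700;  centre 3 = (-0.1350, -0.2338, -0.1559)
eliminate P² terms by subtracting sphere 1 from 2 and 3
linear system: -1.0725x+0.6129y = -0.0020−-0.1246z; -0.9886x+-0.4677y = -0.0322−-0.3432z
det = 1.1075;  x = 0.0186+-0.2425z,  y = 0.0294+-0.2211z
into |P−centre ₁|² = l²: 1.1077z² + 0.1209z + -0.0428 = 0;  Δ = 0.2043;  z = -0.2586 or 0.1495 → z<0 root = -0.2586
x = 0.0813, y = 0.0866

(0.0813, 0.0866, -0.2586)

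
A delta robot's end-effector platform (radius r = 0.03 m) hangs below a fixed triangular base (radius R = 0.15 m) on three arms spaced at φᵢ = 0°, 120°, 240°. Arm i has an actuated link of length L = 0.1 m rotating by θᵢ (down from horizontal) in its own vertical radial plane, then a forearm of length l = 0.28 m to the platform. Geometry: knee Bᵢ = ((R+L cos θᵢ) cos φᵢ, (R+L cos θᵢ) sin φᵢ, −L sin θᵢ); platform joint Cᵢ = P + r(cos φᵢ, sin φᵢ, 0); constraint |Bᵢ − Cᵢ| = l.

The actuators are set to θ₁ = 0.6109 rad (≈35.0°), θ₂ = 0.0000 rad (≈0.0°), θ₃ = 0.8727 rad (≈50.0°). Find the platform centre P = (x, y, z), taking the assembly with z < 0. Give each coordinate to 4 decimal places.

centre 1 = (0.2019·cos0.0°, 0.2019·sin0.0°, -0.0574) = (0.2019, 0.0000, -0.0574)
arm 2 at φ=120.0°: ρ2 = 0.2200;  centre 2 = (-0.1100, 0.1905, 0.0000)
arm 3 at φ=240.0°: ρ3 = 0.1843;  centre 3 = (-0.0921, -0.1596, -0.0766)
|centre ₂|²−|centre ₁|² = 0.0043;  |centre ₃|²−|centre ₁|² = -0.0042
[-0.6238 0.3811 0.1147]·P = 0.0043;  [-0.5881 -0.3192 -0.0385]·P = -0.0042
det = 0.4232;  x = 0.0005+0.0519z,  y = 0.0123+-0.2162z
quadratic in z: (1.0494)z²+(0.0885)z+(-0.0344)=0, √Δ=0.3902 → z ∈ {-0.2281, 0.1437}; z = -0.2281 (taking z<0)
x = -0.0113, y = 0.0616

(-0.0113, 0.0616, -0.2281)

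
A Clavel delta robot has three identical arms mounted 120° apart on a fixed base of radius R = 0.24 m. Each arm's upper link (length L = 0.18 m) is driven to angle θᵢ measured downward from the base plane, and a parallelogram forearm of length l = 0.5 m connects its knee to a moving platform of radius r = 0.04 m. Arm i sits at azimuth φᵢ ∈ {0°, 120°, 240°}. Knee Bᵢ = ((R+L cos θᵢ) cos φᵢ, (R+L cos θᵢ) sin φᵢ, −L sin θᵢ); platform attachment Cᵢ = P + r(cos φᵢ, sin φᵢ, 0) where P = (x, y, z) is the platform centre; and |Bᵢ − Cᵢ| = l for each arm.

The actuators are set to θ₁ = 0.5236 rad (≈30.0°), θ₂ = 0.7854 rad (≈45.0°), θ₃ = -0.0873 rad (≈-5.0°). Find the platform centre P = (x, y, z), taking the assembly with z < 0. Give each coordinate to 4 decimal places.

φ1=0.0°: virtual centre (0.3559, 0.0000, -0.0900), radius l
φ2=120.0°: virtual centre (-0.1636, 0.2834, -0.1273), radius l
centre 3 = (0.3793·cos240.0°, 0.3793·sin240.0°, 0.0157) = (-0.1897, -0.3285, 0.0157)
subtract pairs → two planes through P
[-1.0390 0.5669 -0.0746]·P = -0.0114;  [-1.0911 -0.6570 0.2114]·P = 0.0094
det = 1.3011;  x = 0.0017+0.0544z,  y = -0.0171+0.2313z
quadratic in z: (1.0565)z²+(0.1335)z+(-0.1162)=0, √Δ=0.7132 → z ∈ {-0.4007, 0.2744}; z = -0.4007 (taking z<0)
x = -0.0201, y = -0.1098

(-0.0201, -0.1098, -0.4007)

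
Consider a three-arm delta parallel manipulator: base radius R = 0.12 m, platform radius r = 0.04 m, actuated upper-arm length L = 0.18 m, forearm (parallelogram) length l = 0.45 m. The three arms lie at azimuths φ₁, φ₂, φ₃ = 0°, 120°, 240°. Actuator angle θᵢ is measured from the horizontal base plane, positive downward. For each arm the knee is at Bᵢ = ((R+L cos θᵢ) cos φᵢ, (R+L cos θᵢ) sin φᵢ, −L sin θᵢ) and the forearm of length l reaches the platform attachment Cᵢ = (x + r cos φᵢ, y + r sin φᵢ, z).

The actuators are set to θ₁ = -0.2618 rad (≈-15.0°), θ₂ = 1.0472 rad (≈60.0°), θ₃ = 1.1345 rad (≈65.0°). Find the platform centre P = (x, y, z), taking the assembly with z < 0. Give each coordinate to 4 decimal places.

φ1=0.0°: virtual centre (0.2539, 0.0000, 0.0466), radius l
φ2=120.0°: virtual centre (-0.0850, 0.1472, -0.1559), radius l
arm 3 at φ=240.0°: (R−r)+L cos θ3 = 0.1561;  centre 3 = (-0.0780, -0.1352, -0.1631)
|centre ₂|²−|centre ₁|² = -0.0134;  |centre ₃|²−|centre ₁|² = -0.0156
linear system: -0.6777x+0.2944y = -0.0134−-0.4049z; -0.6638x+-0.2703y = -0.0156−-0.4195z
det = 0.3787;  x = 0.0217+-0.6153z,  y = 0.0045+-0.0409z
sphere 1 gives Az²+Bz+C=0 with A=1.3802, B=0.1921, C=-0.1464;  B²−4AC=0.8453;  roots -0.4027, 0.2635;  negative root z = -0.4027
x = 0.2695, y = 0.0209

(0.2695, 0.0209, -0.4027)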